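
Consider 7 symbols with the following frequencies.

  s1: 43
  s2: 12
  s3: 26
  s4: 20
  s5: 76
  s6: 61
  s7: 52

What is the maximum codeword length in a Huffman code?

Merge the two lowest-weight nodes at each step:
merge s2(12) and s4(20): 32
merge s3(26) and 32: 58
merge s1(43) and s7(52): 95
merge 58 and s6(61): 119
merge s5(76) and 95: 171
merge 119 and 171: 290
The first pair merged (s2, s4) ends up deepest, at depth 4.

4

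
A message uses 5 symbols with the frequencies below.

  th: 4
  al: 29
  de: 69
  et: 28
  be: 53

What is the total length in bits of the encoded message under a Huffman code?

390

Merge the two smallest weights repeatedly:
th(4) + et(28) → 32
al(29) + 32 → 61
be(53) + 61 → 114
de(69) + 114 → 183
The encoded length is the sum of every internal node's weight: 32 + 61 + 114 + 183 = 390 bits.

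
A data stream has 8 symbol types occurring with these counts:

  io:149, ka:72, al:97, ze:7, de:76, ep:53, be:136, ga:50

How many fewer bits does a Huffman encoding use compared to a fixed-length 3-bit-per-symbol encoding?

Fixed-length: 3 bits × 640 symbols = 1920 bits.
Huffman merges:
ze(7) + ga(50) → 57
ep(53) + 57 → 110
ka(72) + de(76) → 148
al(97) + 110 → 207
be(136) + 148 → 284
io(149) + 207 → 356
284 + 356 → 640
Huffman total = 57 + 110 + 148 + 207 + 284 + 356 + 640 = 1802 bits.
Saving = 1920 − 1802 = 118 bits.

118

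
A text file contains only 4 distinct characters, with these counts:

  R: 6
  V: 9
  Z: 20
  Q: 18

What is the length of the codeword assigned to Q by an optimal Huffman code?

2

Repeatedly merge the two smallest:
merge R(6) and V(9): 15
merge 15 and Q(18): 33
merge Z(20) and 33: 53
Q's leaf is at depth 2, giving a 2-bit codeword.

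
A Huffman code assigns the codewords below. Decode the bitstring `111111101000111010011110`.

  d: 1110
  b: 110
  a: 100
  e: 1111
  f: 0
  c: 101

edafdaef

Read left to right; each codeword is recognised as soon as it completes (prefix code):
  1111→e | 1110→d | 100→a | 0→f | 1110→d | 100→a | 1111→e | 0→f
Decoded message: edafdaef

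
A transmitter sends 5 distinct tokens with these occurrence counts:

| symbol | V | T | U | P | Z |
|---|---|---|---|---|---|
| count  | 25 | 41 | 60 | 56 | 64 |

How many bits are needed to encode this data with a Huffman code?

Merge the two smallest weights repeatedly:
combine V(25), T(41) → 66
combine P(56), U(60) → 116
combine Z(64), 66 → 130
combine 116, 130 → 246
The encoded length is the sum of every internal node's weight: 66 + 116 + 130 + 246 = 558 bits.

558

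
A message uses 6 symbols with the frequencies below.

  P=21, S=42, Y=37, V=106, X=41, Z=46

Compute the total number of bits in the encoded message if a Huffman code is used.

725

Build the Huffman tree bottom-up:
combine P(21), Y(37) → 58
combine X(41), S(42) → 83
combine Z(46), 58 → 104
combine 83, 104 → 187
combine V(106), 187 → 293
The encoded length is the sum of every internal node's weight: 58 + 83 + 104 + 187 + 293 = 725 bits.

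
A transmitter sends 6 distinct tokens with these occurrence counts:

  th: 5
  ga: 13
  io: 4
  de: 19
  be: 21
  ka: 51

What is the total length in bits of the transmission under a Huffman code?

246

Merge the two smallest weights repeatedly:
merge io(4) and th(5): 9
merge 9 and ga(13): 22
merge de(19) and be(21): 40
merge 22 and 40: 62
merge ka(51) and 62: 113
The encoded length is the sum of every internal node's weight: 9 + 22 + 40 + 62 + 113 = 246 bits.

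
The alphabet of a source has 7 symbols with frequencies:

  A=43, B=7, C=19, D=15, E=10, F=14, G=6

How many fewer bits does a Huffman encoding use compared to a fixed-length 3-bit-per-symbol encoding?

50

Fixed-length: 3 bits × 114 symbols = 342 bits.
Huffman merges:
combine G(6), B(7) → 13
combine E(10), 13 → 23
combine F(14), D(15) → 29
combine C(19), 23 → 42
combine 29, 42 → 71
combine A(43), 71 → 114
Huffman total = 13 + 23 + 29 + 42 + 71 + 114 = 292 bits.
Saving = 342 − 292 = 50 bits.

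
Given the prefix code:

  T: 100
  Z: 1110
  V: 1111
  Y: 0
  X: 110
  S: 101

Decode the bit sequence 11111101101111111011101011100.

VXXVZZSXY

Read left to right; each codeword is recognised as soon as it completes (prefix code):
  1111→V | 110→X | 110→X | 1111→V | 1110→Z | 1110→Z | 101→S | 110→X | 0→Y
Decoded message: VXXVZZSXY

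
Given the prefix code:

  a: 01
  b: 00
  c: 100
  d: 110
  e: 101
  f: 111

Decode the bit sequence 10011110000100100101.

Read left to right; each codeword is recognised as soon as it completes (prefix code):
  100→c | 111→f | 100→c | 00→b | 100→c | 100→c | 101→e
Decoded message: cfcbcce

cfcbcce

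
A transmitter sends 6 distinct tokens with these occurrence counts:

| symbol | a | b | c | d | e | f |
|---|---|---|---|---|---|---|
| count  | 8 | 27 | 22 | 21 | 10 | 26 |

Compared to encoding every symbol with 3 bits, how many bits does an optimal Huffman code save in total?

Fixed-length: 3 bits × 114 symbols = 342 bits.
Huffman merges:
combine a(8), e(10) → 18
combine 18, d(21) → 39
combine c(22), f(26) → 48
combine b(27), 39 → 66
combine 48, 66 → 114
Huffman total = 18 + 39 + 48 + 66 + 114 = 285 bits.
Saving = 342 − 285 = 57 bits.

57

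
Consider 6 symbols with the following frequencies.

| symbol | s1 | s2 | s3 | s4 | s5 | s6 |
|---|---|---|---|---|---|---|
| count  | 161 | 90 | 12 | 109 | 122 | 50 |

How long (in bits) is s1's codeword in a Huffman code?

Repeatedly merge the two smallest:
merge s3(12) and s6(50): 62
merge 62 and s2(90): 152
merge s4(109) and s5(122): 231
merge 152 and s1(161): 313
merge 231 and 313: 544
s1's leaf is at depth 2, giving a 2-bit codeword.

2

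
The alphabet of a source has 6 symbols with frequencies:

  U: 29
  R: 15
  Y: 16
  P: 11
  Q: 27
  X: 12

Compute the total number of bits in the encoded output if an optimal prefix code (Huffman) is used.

274

Merge the two smallest weights repeatedly:
merge P(11) and X(12): 23
merge R(15) and Y(16): 31
merge 23 and Q(27): 50
merge U(29) and 31: 60
merge 50 and 60: 110
Each symbol's bit-cost is frequency × depth; summing gives 274 bits (equivalently 23 + 31 + 50 + 60 + 110).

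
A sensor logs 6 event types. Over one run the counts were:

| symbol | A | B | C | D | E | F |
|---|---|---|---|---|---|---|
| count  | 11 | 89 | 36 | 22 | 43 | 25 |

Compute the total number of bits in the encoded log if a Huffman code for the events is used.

533

Greedily combine the two least-frequent nodes:
A(11) + D(22) → 33
F(25) + 33 → 58
C(36) + E(43) → 79
58 + 79 → 137
B(89) + 137 → 226
Each symbol's bit-cost is frequency × depth; summing gives 533 bits (equivalently 33 + 58 + 79 + 137 + 226).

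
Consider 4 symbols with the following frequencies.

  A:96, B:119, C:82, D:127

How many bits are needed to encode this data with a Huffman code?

848

Greedily combine the two least-frequent nodes:
C(82) + A(96) → 178
B(119) + D(127) → 246
178 + 246 → 424
The encoded length is the sum of every internal node's weight: 178 + 246 + 424 = 848 bits.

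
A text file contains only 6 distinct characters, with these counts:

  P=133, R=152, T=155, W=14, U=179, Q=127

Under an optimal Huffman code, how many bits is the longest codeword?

Merge the two lowest-weight nodes at each step:
combine W(14), Q(127) → 141
combine P(133), 141 → 274
combine R(152), T(155) → 307
combine U(179), 274 → 453
combine 307, 453 → 760
The first pair merged (W, Q) ends up deepest, at depth 4.

4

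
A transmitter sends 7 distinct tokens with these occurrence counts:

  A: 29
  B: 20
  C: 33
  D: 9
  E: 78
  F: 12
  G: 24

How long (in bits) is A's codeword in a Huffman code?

Huffman merges, smallest pair first:
merge D(9) and F(12): 21
merge B(20) and 21: 41
merge G(24) and A(29): 53
merge C(33) and 41: 74
merge 53 and 74: 127
merge E(78) and 127: 205
A's leaf is at depth 3, giving a 3-bit codeword.

3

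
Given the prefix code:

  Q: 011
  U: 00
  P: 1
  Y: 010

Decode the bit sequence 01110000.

QPUU

Read left to right; each codeword is recognised as soon as it completes (prefix code):
  011→Q | 1→P | 00→U | 00→U
Decoded message: QPUU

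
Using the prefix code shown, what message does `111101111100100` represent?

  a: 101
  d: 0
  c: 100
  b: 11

Read left to right; each codeword is recognised as soon as it completes (prefix code):
  11→b | 11→b | 0→d | 11→b | 11→b | 100→c | 100→c
Decoded message: bbdbbcc

bbdbbcc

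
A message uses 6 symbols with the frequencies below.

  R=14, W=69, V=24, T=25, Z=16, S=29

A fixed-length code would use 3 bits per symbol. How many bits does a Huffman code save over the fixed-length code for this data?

Fixed-length: 3 bits × 177 symbols = 531 bits.
Huffman merges:
R(14) + Z(16) → 30
V(24) + T(25) → 49
S(29) + 30 → 59
49 + 59 → 108
W(69) + 108 → 177
Huffman total = 30 + 49 + 59 + 108 + 177 = 423 bits.
Saving = 531 − 423 = 108 bits.

108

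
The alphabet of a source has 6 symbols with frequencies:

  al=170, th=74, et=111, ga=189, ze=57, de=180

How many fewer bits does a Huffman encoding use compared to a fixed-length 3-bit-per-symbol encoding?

Fixed-length: 3 bits × 781 symbols = 2343 bits.
Huffman merges:
merge ze(57) and th(74): 131
merge et(111) and 131: 242
merge al(170) and de(180): 350
merge ga(189) and 242: 431
merge 350 and 431: 781
Huffman total = 131 + 242 + 350 + 431 + 781 = 1935 bits.
Saving = 2343 − 1935 = 408 bits.

408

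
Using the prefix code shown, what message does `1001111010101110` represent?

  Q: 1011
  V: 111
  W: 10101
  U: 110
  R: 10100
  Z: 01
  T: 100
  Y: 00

Read left to right; each codeword is recognised as soon as it completes (prefix code):
  100→T | 111→V | 10101→W | 01→Z | 110→U
Decoded message: TVWZU

TVWZU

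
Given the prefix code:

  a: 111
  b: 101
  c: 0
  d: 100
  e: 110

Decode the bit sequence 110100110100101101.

ededbb

Read left to right; each codeword is recognised as soon as it completes (prefix code):
  110→e | 100→d | 110→e | 100→d | 101→b | 101→b
Decoded message: ededbb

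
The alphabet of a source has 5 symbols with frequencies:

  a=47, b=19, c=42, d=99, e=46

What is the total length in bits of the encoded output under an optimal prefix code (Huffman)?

Merge the two smallest weights repeatedly:
combine b(19), c(42) → 61
combine e(46), a(47) → 93
combine 61, 93 → 154
combine d(99), 154 → 253
The encoded length is the sum of every internal node's weight: 61 + 93 + 154 + 253 = 561 bits.

561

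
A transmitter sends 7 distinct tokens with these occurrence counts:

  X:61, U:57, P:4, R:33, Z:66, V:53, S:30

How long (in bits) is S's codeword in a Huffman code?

Build the tree from the bottom:
merge P(4) and S(30): 34
merge R(33) and 34: 67
merge V(53) and U(57): 110
merge X(61) and Z(66): 127
merge 67 and 110: 177
merge 127 and 177: 304
S's leaf is at depth 4, giving a 4-bit codeword.

4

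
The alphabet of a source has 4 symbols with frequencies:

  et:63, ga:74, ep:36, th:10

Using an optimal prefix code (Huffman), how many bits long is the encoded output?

338

Greedily combine the two least-frequent nodes:
th(10) + ep(36) → 46
46 + et(63) → 109
ga(74) + 109 → 183
Each symbol's bit-cost is frequency × depth; summing gives 338 bits (equivalently 46 + 109 + 183).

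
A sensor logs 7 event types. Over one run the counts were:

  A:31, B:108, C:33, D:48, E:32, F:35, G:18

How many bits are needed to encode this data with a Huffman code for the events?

Build the Huffman tree bottom-up:
merge G(18) and A(31): 49
merge E(32) and C(33): 65
merge F(35) and D(48): 83
merge 49 and 65: 114
merge 83 and B(108): 191
merge 114 and 191: 305
Total encoded bits = sum of merged weights = 49 + 65 + 83 + 114 + 191 + 305 = 807.

807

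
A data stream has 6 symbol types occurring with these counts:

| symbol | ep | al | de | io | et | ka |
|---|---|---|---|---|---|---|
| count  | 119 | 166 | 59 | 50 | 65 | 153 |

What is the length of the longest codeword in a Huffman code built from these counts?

4

Merge the two lowest-weight nodes at each step:
combine io(50), de(59) → 109
combine et(65), 109 → 174
combine ep(119), ka(153) → 272
combine al(166), 174 → 340
combine 272, 340 → 612
Maximum depth reached is 4.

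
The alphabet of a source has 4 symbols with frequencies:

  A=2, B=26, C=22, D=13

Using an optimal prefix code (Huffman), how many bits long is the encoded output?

115

Merge the two smallest weights repeatedly:
A(2) + D(13) → 15
15 + C(22) → 37
B(26) + 37 → 63
Each symbol's bit-cost is frequency × depth; summing gives 115 bits (equivalently 15 + 37 + 63).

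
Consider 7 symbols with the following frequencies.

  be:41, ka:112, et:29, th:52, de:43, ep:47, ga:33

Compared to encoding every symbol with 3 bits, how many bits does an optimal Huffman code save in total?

112

Fixed-length: 3 bits × 357 symbols = 1071 bits.
Huffman merges:
et(29) + ga(33) → 62
be(41) + de(43) → 84
ep(47) + th(52) → 99
62 + 84 → 146
99 + ka(112) → 211
146 + 211 → 357
Huffman total = 62 + 84 + 99 + 146 + 211 + 357 = 959 bits.
Saving = 1071 − 959 = 112 bits.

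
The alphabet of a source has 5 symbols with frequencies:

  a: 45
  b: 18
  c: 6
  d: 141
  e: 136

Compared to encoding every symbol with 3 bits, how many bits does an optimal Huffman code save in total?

394

Fixed-length: 3 bits × 346 symbols = 1038 bits.
Huffman merges:
c(6) + b(18) → 24
24 + a(45) → 69
69 + e(136) → 205
d(141) + 205 → 346
Huffman total = 24 + 69 + 205 + 346 = 644 bits.
Saving = 1038 − 644 = 394 bits.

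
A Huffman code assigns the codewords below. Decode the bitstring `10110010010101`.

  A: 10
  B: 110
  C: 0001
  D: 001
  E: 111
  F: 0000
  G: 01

ABGDGG

Read left to right; each codeword is recognised as soon as it completes (prefix code):
  10→A | 110→B | 01→G | 001→D | 01→G | 01→G
Decoded message: ABGDGG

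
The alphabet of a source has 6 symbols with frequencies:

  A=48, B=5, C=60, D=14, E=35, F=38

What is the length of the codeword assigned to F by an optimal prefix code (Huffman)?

2

Repeatedly merge the two smallest:
B(5) + D(14) → 19
19 + E(35) → 54
F(38) + A(48) → 86
54 + C(60) → 114
86 + 114 → 200
F's leaf is at depth 2, giving a 2-bit codeword.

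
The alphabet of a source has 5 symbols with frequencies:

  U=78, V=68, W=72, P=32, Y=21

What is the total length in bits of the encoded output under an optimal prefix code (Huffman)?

Merge the two smallest weights repeatedly:
Y(21) + P(32) → 53
53 + V(68) → 121
W(72) + U(78) → 150
121 + 150 → 271
Total encoded bits = sum of merged weights = 53 + 121 + 150 + 271 = 595.

595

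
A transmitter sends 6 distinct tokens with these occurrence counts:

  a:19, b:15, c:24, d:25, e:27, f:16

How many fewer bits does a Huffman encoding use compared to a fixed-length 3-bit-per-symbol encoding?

52

Fixed-length: 3 bits × 126 symbols = 378 bits.
Huffman merges:
b(15) + f(16) → 31
a(19) + c(24) → 43
d(25) + e(27) → 52
31 + 43 → 74
52 + 74 → 126
Huffman total = 31 + 43 + 52 + 74 + 126 = 326 bits.
Saving = 378 − 326 = 52 bits.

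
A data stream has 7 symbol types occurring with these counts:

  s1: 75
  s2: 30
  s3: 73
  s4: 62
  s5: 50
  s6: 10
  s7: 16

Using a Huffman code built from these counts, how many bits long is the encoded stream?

Build the Huffman tree bottom-up:
s6(10) + s7(16) → 26
26 + s2(30) → 56
s5(50) + 56 → 106
s4(62) + s3(73) → 135
s1(75) + 106 → 181
135 + 181 → 316
Each symbol's bit-cost is frequency × depth; summing gives 820 bits (equivalently 26 + 56 + 106 + 135 + 181 + 316).

820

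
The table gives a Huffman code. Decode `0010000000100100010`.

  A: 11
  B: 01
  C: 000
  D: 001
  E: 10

Read left to right; each codeword is recognised as soon as it completes (prefix code):
  001→D | 000→C | 000→C | 01→B | 001→D | 000→C | 10→E
Decoded message: DCCBDCE

DCCBDCE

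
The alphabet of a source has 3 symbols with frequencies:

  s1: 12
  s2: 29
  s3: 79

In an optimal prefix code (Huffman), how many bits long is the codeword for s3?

1

Repeatedly merge the two smallest:
merge s1(12) and s2(29): 41
merge 41 and s3(79): 120
s3 is a child of the root — depth 1, so its codeword is a single bit.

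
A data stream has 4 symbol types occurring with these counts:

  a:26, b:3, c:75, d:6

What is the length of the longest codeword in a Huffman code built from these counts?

3

Merge the two lowest-weight nodes at each step:
combine b(3), d(6) → 9
combine 9, a(26) → 35
combine 35, c(75) → 110
The first pair merged (b, d) ends up deepest, at depth 3.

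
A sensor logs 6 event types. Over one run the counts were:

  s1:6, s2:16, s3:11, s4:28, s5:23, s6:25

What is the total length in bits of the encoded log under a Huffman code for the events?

268

Merge the two smallest weights repeatedly:
combine s1(6), s3(11) → 17
combine s2(16), 17 → 33
combine s5(23), s6(25) → 48
combine s4(28), 33 → 61
combine 48, 61 → 109
The encoded length is the sum of every internal node's weight: 17 + 33 + 48 + 61 + 109 = 268 bits.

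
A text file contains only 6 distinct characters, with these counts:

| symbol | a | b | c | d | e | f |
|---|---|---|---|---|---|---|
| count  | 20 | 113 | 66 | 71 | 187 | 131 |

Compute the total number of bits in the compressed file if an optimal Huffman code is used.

Merge the two smallest weights repeatedly:
a(20) + c(66) → 86
d(71) + 86 → 157
b(113) + f(131) → 244
157 + e(187) → 344
244 + 344 → 588
Each symbol's bit-cost is frequency × depth; summing gives 1419 bits (equivalently 86 + 157 + 244 + 344 + 588).

1419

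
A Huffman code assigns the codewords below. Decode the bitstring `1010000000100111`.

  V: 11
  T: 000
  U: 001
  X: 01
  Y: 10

YYTTYXV

Read left to right; each codeword is recognised as soon as it completes (prefix code):
  10→Y | 10→Y | 000→T | 000→T | 10→Y | 01→X | 11→V
Decoded message: YYTTYXV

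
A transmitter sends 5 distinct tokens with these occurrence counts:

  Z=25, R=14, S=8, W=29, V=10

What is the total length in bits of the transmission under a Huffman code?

190

Merge the two smallest weights repeatedly:
merge S(8) and V(10): 18
merge R(14) and 18: 32
merge Z(25) and W(29): 54
merge 32 and 54: 86
Total encoded bits = sum of merged weights = 18 + 32 + 54 + 86 = 190.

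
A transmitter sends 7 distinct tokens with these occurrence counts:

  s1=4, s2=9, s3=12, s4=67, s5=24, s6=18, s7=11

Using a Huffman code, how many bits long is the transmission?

337

Build the Huffman tree bottom-up:
merge s1(4) and s2(9): 13
merge s7(11) and s3(12): 23
merge 13 and s6(18): 31
merge 23 and s5(24): 47
merge 31 and 47: 78
merge s4(67) and 78: 145
Total encoded bits = sum of merged weights = 13 + 23 + 31 + 47 + 78 + 145 = 337.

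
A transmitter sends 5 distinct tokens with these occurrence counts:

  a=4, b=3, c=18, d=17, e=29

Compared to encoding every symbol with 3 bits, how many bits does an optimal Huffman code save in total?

Fixed-length: 3 bits × 71 symbols = 213 bits.
Huffman merges:
combine b(3), a(4) → 7
combine 7, d(17) → 24
combine c(18), 24 → 42
combine e(29), 42 → 71
Huffman total = 7 + 24 + 42 + 71 = 144 bits.
Saving = 213 − 144 = 69 bits.

69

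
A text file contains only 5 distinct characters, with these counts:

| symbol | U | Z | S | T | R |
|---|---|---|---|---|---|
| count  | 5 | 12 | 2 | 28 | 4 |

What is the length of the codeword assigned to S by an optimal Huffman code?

4

Build the tree from the bottom:
merge S(2) and R(4): 6
merge U(5) and 6: 11
merge 11 and Z(12): 23
merge 23 and T(28): 51
The subtree containing S is merged 4 times, so code length = 4.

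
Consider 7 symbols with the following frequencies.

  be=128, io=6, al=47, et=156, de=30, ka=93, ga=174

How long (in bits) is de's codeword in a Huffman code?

5

Build the tree from the bottom:
io(6) + de(30) → 36
36 + al(47) → 83
83 + ka(93) → 176
be(128) + et(156) → 284
ga(174) + 176 → 350
284 + 350 → 634
de's leaf is at depth 5, giving a 5-bit codeword.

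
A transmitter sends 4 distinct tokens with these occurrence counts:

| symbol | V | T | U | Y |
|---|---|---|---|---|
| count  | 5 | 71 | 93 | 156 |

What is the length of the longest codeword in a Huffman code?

3

Merge the two lowest-weight nodes at each step:
merge V(5) and T(71): 76
merge 76 and U(93): 169
merge Y(156) and 169: 325
Maximum depth reached is 3.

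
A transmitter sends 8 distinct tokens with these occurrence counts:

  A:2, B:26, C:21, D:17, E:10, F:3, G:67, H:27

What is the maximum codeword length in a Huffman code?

Merge the two lowest-weight nodes at each step:
A(2) + F(3) → 5
5 + E(10) → 15
15 + D(17) → 32
C(21) + B(26) → 47
H(27) + 32 → 59
47 + 59 → 106
G(67) + 106 → 173
The rarest symbols sit at the bottom; the longest codeword is 6 bits.

6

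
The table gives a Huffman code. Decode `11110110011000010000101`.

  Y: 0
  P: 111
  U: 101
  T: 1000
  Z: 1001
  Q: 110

PUZTYTYU

Read left to right; each codeword is recognised as soon as it completes (prefix code):
  111→P | 101→U | 1001→Z | 1000→T | 0→Y | 1000→T | 0→Y | 101→U
Decoded message: PUZTYTYU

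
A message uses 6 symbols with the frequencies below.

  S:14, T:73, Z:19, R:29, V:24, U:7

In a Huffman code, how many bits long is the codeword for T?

1

Huffman merges, smallest pair first:
combine U(7), S(14) → 21
combine Z(19), 21 → 40
combine V(24), R(29) → 53
combine 40, 53 → 93
combine T(73), 93 → 166
T is a child of the root — depth 1, so its codeword is a single bit.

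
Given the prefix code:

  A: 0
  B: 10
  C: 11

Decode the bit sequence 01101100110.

ACACAACA

Read left to right; each codeword is recognised as soon as it completes (prefix code):
  0→A | 11→C | 0→A | 11→C | 0→A | 0→A | 11→C | 0→A
Decoded message: ACACAACA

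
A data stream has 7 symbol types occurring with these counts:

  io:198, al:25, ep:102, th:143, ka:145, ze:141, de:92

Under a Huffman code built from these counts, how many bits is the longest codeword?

4

Merge the two lowest-weight nodes at each step:
merge al(25) and de(92): 117
merge ep(102) and 117: 219
merge ze(141) and th(143): 284
merge ka(145) and io(198): 343
merge 219 and 284: 503
merge 343 and 503: 846
The rarest symbols sit at the bottom; the longest codeword is 4 bits.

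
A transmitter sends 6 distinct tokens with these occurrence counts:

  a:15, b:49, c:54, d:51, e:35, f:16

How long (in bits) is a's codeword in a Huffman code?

Repeatedly merge the two smallest:
merge a(15) and f(16): 31
merge 31 and e(35): 66
merge b(49) and d(51): 100
merge c(54) and 66: 120
merge 100 and 120: 220
The subtree containing a is merged 4 times, so code length = 4.

4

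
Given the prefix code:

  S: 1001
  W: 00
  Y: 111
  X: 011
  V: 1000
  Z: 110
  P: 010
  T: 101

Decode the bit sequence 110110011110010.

Read left to right; each codeword is recognised as soon as it completes (prefix code):
  110→Z | 110→Z | 011→X | 110→Z | 010→P
Decoded message: ZZXZP

ZZXZP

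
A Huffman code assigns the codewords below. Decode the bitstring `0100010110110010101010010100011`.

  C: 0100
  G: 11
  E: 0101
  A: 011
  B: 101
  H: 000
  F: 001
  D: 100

Read left to right; each codeword is recognised as soon as it completes (prefix code):
  0100→C | 0101→E | 101→B | 100→D | 101→B | 0101→E | 001→F | 0100→C | 011→A
Decoded message: CEBDBEFCA

CEBDBEFCA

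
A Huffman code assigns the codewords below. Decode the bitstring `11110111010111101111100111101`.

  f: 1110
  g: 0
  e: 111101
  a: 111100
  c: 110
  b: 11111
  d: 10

Read left to right; each codeword is recognised as soon as it completes (prefix code):
  111101→e | 110→c | 10→d | 111101→e | 111100→a | 111101→e
Decoded message: ecdeae

ecdeae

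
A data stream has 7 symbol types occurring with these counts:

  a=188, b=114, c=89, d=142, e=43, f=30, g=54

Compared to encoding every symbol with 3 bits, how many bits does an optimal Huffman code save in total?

257

Fixed-length: 3 bits × 660 symbols = 1980 bits.
Huffman merges:
merge f(30) and e(43): 73
merge g(54) and 73: 127
merge c(89) and b(114): 203
merge 127 and d(142): 269
merge a(188) and 203: 391
merge 269 and 391: 660
Huffman total = 73 + 127 + 203 + 269 + 391 + 660 = 1723 bits.
Saving = 1980 − 1723 = 257 bits.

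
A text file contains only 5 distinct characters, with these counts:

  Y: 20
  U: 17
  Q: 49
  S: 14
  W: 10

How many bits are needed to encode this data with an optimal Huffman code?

232

Merge the two smallest weights repeatedly:
combine W(10), S(14) → 24
combine U(17), Y(20) → 37
combine 24, 37 → 61
combine Q(49), 61 → 110
The encoded length is the sum of every internal node's weight: 24 + 37 + 61 + 110 = 232 bits.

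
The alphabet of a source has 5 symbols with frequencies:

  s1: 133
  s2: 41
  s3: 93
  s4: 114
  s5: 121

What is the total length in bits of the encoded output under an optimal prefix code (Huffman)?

1138

Greedily combine the two least-frequent nodes:
merge s2(41) and s3(93): 134
merge s4(114) and s5(121): 235
merge s1(133) and 134: 267
merge 235 and 267: 502
Total encoded bits = sum of merged weights = 134 + 235 + 267 + 502 = 1138.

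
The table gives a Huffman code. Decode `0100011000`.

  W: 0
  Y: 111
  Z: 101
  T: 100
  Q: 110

Read left to right; each codeword is recognised as soon as it completes (prefix code):
  0→W | 100→T | 0→W | 110→Q | 0→W | 0→W
Decoded message: WTWQWW

WTWQWW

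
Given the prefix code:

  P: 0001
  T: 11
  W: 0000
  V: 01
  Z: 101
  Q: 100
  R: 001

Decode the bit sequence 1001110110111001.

Read left to right; each codeword is recognised as soon as it completes (prefix code):
  100→Q | 11→T | 101→Z | 101→Z | 11→T | 001→R
Decoded message: QTZZTR

QTZZTR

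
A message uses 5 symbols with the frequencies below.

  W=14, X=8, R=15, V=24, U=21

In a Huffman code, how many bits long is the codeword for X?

3

Huffman merges, smallest pair first:
combine X(8), W(14) → 22
combine R(15), U(21) → 36
combine 22, V(24) → 46
combine 36, 46 → 82
The subtree containing X is merged 3 times, so code length = 3.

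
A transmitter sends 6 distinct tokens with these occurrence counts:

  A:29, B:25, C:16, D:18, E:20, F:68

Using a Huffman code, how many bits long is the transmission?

426

Merge the two smallest weights repeatedly:
merge C(16) and D(18): 34
merge E(20) and B(25): 45
merge A(29) and 34: 63
merge 45 and 63: 108
merge F(68) and 108: 176
Each symbol's bit-cost is frequency × depth; summing gives 426 bits (equivalently 34 + 45 + 63 + 108 + 176).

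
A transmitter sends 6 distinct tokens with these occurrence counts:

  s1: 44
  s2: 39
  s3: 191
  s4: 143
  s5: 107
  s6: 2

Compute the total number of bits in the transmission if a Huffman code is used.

1178

Build the Huffman tree bottom-up:
s6(2) + s2(39) → 41
41 + s1(44) → 85
85 + s5(107) → 192
s4(143) + s3(191) → 334
192 + 334 → 526
Each symbol's bit-cost is frequency × depth; summing gives 1178 bits (equivalently 41 + 85 + 192 + 334 + 526).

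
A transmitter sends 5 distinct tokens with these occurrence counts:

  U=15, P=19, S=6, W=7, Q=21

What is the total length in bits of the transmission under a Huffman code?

Greedily combine the two least-frequent nodes:
merge S(6) and W(7): 13
merge 13 and U(15): 28
merge P(19) and Q(21): 40
merge 28 and 40: 68
Total encoded bits = sum of merged weights = 13 + 28 + 40 + 68 = 149.

149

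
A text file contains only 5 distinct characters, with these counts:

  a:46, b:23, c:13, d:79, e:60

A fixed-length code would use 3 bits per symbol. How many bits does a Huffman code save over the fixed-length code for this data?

Fixed-length: 3 bits × 221 symbols = 663 bits.
Huffman merges:
combine c(13), b(23) → 36
combine 36, a(46) → 82
combine e(60), d(79) → 139
combine 82, 139 → 221
Huffman total = 36 + 82 + 139 + 221 = 478 bits.
Saving = 663 − 478 = 185 bits.

185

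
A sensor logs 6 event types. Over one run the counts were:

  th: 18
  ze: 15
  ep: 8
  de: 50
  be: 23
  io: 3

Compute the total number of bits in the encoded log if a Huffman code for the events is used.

Build the Huffman tree bottom-up:
combine io(3), ep(8) → 11
combine 11, ze(15) → 26
combine th(18), be(23) → 41
combine 26, 41 → 67
combine de(50), 67 → 117
The encoded length is the sum of every internal node's weight: 11 + 26 + 41 + 67 + 117 = 262 bits.

262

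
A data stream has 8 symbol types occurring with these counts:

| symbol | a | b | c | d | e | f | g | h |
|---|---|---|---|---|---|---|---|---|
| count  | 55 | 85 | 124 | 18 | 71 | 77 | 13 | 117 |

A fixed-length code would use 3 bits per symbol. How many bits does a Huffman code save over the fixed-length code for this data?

Fixed-length: 3 bits × 560 symbols = 1680 bits.
Huffman merges:
combine g(13), d(18) → 31
combine 31, a(55) → 86
combine e(71), f(77) → 148
combine b(85), 86 → 171
combine h(117), c(124) → 241
combine 148, 171 → 319
combine 241, 319 → 560
Huffman total = 31 + 86 + 148 + 171 + 241 + 319 + 560 = 1556 bits.
Saving = 1680 − 1556 = 124 bits.

124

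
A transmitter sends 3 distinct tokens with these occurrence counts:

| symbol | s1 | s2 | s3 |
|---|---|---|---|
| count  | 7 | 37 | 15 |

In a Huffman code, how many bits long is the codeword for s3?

Huffman merges, smallest pair first:
combine s1(7), s3(15) → 22
combine 22, s2(37) → 59
s3 sits 2 levels below the root, so its codeword is 2 bits.

2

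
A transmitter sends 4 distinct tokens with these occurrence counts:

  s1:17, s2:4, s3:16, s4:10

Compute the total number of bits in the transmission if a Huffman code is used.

Greedily combine the two least-frequent nodes:
combine s2(4), s4(10) → 14
combine 14, s3(16) → 30
combine s1(17), 30 → 47
The encoded length is the sum of every internal node's weight: 14 + 30 + 47 = 91 bits.

91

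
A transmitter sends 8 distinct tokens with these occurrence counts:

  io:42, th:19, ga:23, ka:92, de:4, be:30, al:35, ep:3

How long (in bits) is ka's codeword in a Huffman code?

1

Repeatedly merge the two smallest:
merge ep(3) and de(4): 7
merge 7 and th(19): 26
merge ga(23) and 26: 49
merge be(30) and al(35): 65
merge io(42) and 49: 91
merge 65 and 91: 156
merge ka(92) and 156: 248
ka is a child of the root — depth 1, so its codeword is a single bit.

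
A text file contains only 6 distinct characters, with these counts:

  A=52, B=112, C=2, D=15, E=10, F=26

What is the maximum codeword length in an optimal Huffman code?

Merge the two lowest-weight nodes at each step:
merge C(2) and E(10): 12
merge 12 and D(15): 27
merge F(26) and 27: 53
merge A(52) and 53: 105
merge 105 and B(112): 217
The first pair merged (C, E) ends up deepest, at depth 5.

5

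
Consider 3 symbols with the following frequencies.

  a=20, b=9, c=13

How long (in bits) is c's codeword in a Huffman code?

Repeatedly merge the two smallest:
merge b(9) and c(13): 22
merge a(20) and 22: 42
c sits 2 levels below the root, so its codeword is 2 bits.

2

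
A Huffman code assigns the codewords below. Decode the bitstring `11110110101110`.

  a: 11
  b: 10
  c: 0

Read left to right; each codeword is recognised as soon as it completes (prefix code):
  11→a | 11→a | 0→c | 11→a | 0→c | 10→b | 11→a | 10→b
Decoded message: aacacbab

aacacbab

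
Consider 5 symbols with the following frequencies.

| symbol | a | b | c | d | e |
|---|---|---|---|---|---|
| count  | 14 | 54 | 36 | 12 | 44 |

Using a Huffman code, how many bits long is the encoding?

Greedily combine the two least-frequent nodes:
d(12) + a(14) → 26
26 + c(36) → 62
e(44) + b(54) → 98
62 + 98 → 160
Total encoded bits = sum of merged weights = 26 + 62 + 98 + 160 = 346.

346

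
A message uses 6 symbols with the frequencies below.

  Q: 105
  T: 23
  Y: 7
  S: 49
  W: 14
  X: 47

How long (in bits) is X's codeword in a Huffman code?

Huffman merges, smallest pair first:
Y(7) + W(14) → 21
21 + T(23) → 44
44 + X(47) → 91
S(49) + 91 → 140
Q(105) + 140 → 245
X's leaf is at depth 3, giving a 3-bit codeword.

3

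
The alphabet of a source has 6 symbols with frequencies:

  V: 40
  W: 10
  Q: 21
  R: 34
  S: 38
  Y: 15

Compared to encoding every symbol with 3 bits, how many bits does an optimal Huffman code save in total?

87

Fixed-length: 3 bits × 158 symbols = 474 bits.
Huffman merges:
merge W(10) and Y(15): 25
merge Q(21) and 25: 46
merge R(34) and S(38): 72
merge V(40) and 46: 86
merge 72 and 86: 158
Huffman total = 25 + 46 + 72 + 86 + 158 = 387 bits.
Saving = 474 − 387 = 87 bits.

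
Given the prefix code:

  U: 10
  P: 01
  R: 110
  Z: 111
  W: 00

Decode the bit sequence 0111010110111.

PRURZ

Read left to right; each codeword is recognised as soon as it completes (prefix code):
  01→P | 110→R | 10→U | 110→R | 111→Z
Decoded message: PRURZ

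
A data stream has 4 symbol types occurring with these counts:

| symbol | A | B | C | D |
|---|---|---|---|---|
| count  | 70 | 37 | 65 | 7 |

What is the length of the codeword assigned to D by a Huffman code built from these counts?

3

Huffman merges, smallest pair first:
combine D(7), B(37) → 44
combine 44, C(65) → 109
combine A(70), 109 → 179
The subtree containing D is merged 3 times, so code length = 3.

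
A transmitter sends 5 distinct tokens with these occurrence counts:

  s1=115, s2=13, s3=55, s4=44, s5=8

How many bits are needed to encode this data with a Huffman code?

441

Greedily combine the two least-frequent nodes:
combine s5(8), s2(13) → 21
combine 21, s4(44) → 65
combine s3(55), 65 → 120
combine s1(115), 120 → 235
The encoded length is the sum of every internal node's weight: 21 + 65 + 120 + 235 = 441 bits.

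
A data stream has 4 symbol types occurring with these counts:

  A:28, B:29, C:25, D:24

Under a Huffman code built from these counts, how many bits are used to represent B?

2

Build the tree from the bottom:
D(24) + C(25) → 49
A(28) + B(29) → 57
49 + 57 → 106
B sits 2 levels below the root, so its codeword is 2 bits.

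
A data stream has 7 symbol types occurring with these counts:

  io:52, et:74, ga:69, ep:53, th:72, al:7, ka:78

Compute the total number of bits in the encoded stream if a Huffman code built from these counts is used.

1122

Build the Huffman tree bottom-up:
merge al(7) and io(52): 59
merge ep(53) and 59: 112
merge ga(69) and th(72): 141
merge et(74) and ka(78): 152
merge 112 and 141: 253
merge 152 and 253: 405
Each symbol's bit-cost is frequency × depth; summing gives 1122 bits (equivalently 59 + 112 + 141 + 152 + 253 + 405).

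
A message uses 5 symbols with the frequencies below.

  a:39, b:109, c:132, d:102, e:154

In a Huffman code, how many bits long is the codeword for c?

Huffman merges, smallest pair first:
a(39) + d(102) → 141
b(109) + c(132) → 241
141 + e(154) → 295
241 + 295 → 536
c sits 2 levels below the root, so its codeword is 2 bits.

2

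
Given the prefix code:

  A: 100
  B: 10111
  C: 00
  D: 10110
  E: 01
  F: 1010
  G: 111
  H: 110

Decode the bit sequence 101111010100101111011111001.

Read left to right; each codeword is recognised as soon as it completes (prefix code):
  10111→B | 1010→F | 100→A | 10111→B | 10111→B | 110→H | 01→E
Decoded message: BFABBHE

BFABBHE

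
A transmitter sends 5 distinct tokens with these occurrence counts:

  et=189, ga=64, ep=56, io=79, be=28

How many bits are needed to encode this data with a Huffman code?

870

Build the Huffman tree bottom-up:
merge be(28) and ep(56): 84
merge ga(64) and io(79): 143
merge 84 and 143: 227
merge et(189) and 227: 416
Each symbol's bit-cost is frequency × depth; summing gives 870 bits (equivalently 84 + 143 + 227 + 416).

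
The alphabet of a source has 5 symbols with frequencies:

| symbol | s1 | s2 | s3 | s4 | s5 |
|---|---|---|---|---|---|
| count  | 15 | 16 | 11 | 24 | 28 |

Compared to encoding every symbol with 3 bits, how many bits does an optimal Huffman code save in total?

68

Fixed-length: 3 bits × 94 symbols = 282 bits.
Huffman merges:
s3(11) + s1(15) → 26
s2(16) + s4(24) → 40
26 + s5(28) → 54
40 + 54 → 94
Huffman total = 26 + 40 + 54 + 94 = 214 bits.
Saving = 282 − 214 = 68 bits.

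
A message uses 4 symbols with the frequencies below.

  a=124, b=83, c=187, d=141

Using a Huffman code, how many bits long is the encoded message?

Merge the two smallest weights repeatedly:
merge b(83) and a(124): 207
merge d(141) and c(187): 328
merge 207 and 328: 535
Total encoded bits = sum of merged weights = 207 + 328 + 535 = 1070.

1070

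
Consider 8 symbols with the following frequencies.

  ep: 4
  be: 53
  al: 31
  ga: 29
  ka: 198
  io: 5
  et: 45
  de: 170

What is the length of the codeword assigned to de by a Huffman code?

2

Repeatedly merge the two smallest:
merge ep(4) and io(5): 9
merge 9 and ga(29): 38
merge al(31) and 38: 69
merge et(45) and be(53): 98
merge 69 and 98: 167
merge 167 and de(170): 337
merge ka(198) and 337: 535
de sits 2 levels below the root, so its codeword is 2 bits.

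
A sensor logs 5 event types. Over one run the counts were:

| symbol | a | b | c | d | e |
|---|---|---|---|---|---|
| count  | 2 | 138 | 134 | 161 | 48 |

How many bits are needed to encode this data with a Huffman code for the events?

1016

Merge the two smallest weights repeatedly:
merge a(2) and e(48): 50
merge 50 and c(134): 184
merge b(138) and d(161): 299
merge 184 and 299: 483
Each symbol's bit-cost is frequency × depth; summing gives 1016 bits (equivalently 50 + 184 + 299 + 483).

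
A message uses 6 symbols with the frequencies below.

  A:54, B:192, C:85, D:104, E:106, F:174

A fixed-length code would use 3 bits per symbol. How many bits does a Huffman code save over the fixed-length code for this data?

366

Fixed-length: 3 bits × 715 symbols = 2145 bits.
Huffman merges:
A(54) + C(85) → 139
D(104) + E(106) → 210
139 + F(174) → 313
B(192) + 210 → 402
313 + 402 → 715
Huffman total = 139 + 210 + 313 + 402 + 715 = 1779 bits.
Saving = 2145 − 1779 = 366 bits.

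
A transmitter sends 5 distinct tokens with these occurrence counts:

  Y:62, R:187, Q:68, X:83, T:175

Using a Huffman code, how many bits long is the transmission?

Merge the two smallest weights repeatedly:
Y(62) + Q(68) → 130
X(83) + 130 → 213
T(175) + R(187) → 362
213 + 362 → 575
Each symbol's bit-cost is frequency × depth; summing gives 1280 bits (equivalently 130 + 213 + 362 + 575).

1280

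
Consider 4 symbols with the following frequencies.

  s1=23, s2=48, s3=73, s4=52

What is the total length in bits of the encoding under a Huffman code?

Greedily combine the two least-frequent nodes:
combine s1(23), s2(48) → 71
combine s4(52), 71 → 123
combine s3(73), 123 → 196
Total encoded bits = sum of merged weights = 71 + 123 + 196 = 390.

390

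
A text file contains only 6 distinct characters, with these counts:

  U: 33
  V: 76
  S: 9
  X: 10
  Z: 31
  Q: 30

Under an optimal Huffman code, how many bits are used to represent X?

Huffman merges, smallest pair first:
combine S(9), X(10) → 19
combine 19, Q(30) → 49
combine Z(31), U(33) → 64
combine 49, 64 → 113
combine V(76), 113 → 189
X's leaf is at depth 4, giving a 4-bit codeword.

4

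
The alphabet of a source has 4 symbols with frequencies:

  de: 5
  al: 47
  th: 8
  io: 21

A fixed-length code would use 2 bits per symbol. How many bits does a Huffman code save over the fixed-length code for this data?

34

Fixed-length: 2 bits × 81 symbols = 162 bits.
Huffman merges:
merge de(5) and th(8): 13
merge 13 and io(21): 34
merge 34 and al(47): 81
Huffman total = 13 + 34 + 81 = 128 bits.
Saving = 162 − 128 = 34 bits.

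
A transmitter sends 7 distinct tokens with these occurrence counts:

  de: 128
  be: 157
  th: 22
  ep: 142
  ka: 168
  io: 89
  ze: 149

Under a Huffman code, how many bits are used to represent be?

Repeatedly merge the two smallest:
combine th(22), io(89) → 111
combine 111, de(128) → 239
combine ep(142), ze(149) → 291
combine be(157), ka(168) → 325
combine 239, 291 → 530
combine 325, 530 → 855
The subtree containing be is merged 2 times, so code length = 2.

2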